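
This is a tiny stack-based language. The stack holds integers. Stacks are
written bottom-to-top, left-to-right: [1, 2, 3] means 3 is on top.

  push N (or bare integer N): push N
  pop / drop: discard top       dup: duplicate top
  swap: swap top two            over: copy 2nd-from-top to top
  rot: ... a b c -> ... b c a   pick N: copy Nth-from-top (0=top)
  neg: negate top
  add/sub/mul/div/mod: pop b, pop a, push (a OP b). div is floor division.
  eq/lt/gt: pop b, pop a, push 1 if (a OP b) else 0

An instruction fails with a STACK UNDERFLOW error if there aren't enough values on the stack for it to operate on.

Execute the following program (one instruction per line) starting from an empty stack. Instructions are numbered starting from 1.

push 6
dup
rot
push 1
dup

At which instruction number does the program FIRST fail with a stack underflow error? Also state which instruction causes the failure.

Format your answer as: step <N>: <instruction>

Answer: step 3: rot

Derivation:
Step 1 ('push 6'): stack = [6], depth = 1
Step 2 ('dup'): stack = [6, 6], depth = 2
Step 3 ('rot'): needs 3 value(s) but depth is 2 — STACK UNDERFLOW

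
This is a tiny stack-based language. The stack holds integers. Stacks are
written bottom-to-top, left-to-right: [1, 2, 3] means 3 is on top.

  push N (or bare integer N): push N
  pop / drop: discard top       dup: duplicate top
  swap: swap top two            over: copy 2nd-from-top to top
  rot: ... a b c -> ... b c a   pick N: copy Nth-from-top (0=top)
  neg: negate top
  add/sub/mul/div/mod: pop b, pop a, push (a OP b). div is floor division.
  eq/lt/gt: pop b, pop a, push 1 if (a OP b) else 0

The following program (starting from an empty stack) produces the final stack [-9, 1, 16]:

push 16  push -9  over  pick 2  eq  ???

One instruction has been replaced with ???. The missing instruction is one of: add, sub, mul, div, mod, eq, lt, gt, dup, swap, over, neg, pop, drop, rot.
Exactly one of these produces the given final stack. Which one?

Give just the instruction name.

Answer: rot

Derivation:
Stack before ???: [16, -9, 1]
Stack after ???:  [-9, 1, 16]
The instruction that transforms [16, -9, 1] -> [-9, 1, 16] is: rot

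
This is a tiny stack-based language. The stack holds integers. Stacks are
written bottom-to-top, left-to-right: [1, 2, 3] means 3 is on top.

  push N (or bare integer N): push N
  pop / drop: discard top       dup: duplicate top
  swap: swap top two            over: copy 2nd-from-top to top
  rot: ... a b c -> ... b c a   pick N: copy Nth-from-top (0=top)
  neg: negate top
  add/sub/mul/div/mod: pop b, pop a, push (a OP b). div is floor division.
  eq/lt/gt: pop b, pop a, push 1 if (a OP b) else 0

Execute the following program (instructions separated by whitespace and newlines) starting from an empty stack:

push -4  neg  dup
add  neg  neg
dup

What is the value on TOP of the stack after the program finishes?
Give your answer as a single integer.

Answer: 8

Derivation:
After 'push -4': [-4]
After 'neg': [4]
After 'dup': [4, 4]
After 'add': [8]
After 'neg': [-8]
After 'neg': [8]
After 'dup': [8, 8]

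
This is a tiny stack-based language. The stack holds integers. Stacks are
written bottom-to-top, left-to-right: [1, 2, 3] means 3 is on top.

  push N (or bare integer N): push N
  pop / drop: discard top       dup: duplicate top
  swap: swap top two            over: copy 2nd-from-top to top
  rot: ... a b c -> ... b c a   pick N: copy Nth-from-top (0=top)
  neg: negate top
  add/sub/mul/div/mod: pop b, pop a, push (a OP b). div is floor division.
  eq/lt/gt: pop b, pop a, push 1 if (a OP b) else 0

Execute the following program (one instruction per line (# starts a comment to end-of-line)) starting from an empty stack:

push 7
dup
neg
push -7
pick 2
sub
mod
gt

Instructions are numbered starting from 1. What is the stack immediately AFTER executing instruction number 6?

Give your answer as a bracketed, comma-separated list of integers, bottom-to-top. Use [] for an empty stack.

Step 1 ('push 7'): [7]
Step 2 ('dup'): [7, 7]
Step 3 ('neg'): [7, -7]
Step 4 ('push -7'): [7, -7, -7]
Step 5 ('pick 2'): [7, -7, -7, 7]
Step 6 ('sub'): [7, -7, -14]

Answer: [7, -7, -14]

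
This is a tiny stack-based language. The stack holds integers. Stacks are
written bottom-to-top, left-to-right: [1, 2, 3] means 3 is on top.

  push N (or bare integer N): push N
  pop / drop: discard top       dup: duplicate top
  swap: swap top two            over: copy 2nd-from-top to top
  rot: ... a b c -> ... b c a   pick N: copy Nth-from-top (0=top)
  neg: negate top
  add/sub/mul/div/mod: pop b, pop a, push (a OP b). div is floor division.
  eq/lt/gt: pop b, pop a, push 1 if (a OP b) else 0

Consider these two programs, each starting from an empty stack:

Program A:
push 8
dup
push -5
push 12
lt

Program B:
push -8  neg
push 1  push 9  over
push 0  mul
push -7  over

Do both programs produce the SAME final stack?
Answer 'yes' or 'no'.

Answer: no

Derivation:
Program A trace:
  After 'push 8': [8]
  After 'dup': [8, 8]
  After 'push -5': [8, 8, -5]
  After 'push 12': [8, 8, -5, 12]
  After 'lt': [8, 8, 1]
Program A final stack: [8, 8, 1]

Program B trace:
  After 'push -8': [-8]
  After 'neg': [8]
  After 'push 1': [8, 1]
  After 'push 9': [8, 1, 9]
  After 'over': [8, 1, 9, 1]
  After 'push 0': [8, 1, 9, 1, 0]
  After 'mul': [8, 1, 9, 0]
  After 'push -7': [8, 1, 9, 0, -7]
  After 'over': [8, 1, 9, 0, -7, 0]
Program B final stack: [8, 1, 9, 0, -7, 0]
Same: no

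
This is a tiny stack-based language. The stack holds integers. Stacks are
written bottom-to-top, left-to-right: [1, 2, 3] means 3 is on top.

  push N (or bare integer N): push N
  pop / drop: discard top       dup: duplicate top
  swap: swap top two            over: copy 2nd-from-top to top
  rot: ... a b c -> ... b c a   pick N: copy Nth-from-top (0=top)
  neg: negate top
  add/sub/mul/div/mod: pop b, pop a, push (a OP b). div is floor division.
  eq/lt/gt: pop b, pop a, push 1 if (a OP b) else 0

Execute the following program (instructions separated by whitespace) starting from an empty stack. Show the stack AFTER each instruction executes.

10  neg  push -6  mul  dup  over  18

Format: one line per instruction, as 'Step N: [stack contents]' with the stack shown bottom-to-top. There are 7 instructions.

Step 1: [10]
Step 2: [-10]
Step 3: [-10, -6]
Step 4: [60]
Step 5: [60, 60]
Step 6: [60, 60, 60]
Step 7: [60, 60, 60, 18]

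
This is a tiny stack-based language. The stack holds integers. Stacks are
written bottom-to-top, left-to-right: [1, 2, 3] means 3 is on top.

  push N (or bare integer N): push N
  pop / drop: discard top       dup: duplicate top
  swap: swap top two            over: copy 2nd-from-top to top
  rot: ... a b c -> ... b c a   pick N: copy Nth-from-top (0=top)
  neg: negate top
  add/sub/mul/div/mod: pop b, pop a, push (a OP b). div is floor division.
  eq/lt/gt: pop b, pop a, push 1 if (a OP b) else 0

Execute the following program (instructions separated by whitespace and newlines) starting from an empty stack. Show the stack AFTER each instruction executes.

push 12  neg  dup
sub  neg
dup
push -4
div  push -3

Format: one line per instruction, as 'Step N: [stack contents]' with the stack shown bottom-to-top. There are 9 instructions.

Step 1: [12]
Step 2: [-12]
Step 3: [-12, -12]
Step 4: [0]
Step 5: [0]
Step 6: [0, 0]
Step 7: [0, 0, -4]
Step 8: [0, 0]
Step 9: [0, 0, -3]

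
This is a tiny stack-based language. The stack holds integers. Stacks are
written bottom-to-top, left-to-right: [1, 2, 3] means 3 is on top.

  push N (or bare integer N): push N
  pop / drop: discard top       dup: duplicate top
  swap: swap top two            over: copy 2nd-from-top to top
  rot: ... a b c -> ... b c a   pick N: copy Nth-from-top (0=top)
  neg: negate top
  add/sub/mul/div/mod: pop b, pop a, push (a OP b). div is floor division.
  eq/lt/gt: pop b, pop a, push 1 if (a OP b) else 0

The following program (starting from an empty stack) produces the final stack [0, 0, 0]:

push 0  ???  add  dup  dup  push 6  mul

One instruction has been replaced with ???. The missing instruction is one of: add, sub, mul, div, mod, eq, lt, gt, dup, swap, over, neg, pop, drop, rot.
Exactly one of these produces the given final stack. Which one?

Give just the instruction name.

Answer: dup

Derivation:
Stack before ???: [0]
Stack after ???:  [0, 0]
The instruction that transforms [0] -> [0, 0] is: dup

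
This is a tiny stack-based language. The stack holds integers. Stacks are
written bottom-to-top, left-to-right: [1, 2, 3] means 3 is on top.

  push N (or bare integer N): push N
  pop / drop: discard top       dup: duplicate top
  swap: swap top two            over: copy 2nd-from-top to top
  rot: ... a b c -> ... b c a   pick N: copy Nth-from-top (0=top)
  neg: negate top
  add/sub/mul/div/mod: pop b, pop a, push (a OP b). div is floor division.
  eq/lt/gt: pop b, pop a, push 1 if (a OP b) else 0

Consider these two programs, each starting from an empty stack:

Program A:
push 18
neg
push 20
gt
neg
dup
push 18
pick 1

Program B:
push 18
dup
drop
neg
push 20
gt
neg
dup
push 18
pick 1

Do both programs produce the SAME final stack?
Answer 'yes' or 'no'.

Program A trace:
  After 'push 18': [18]
  After 'neg': [-18]
  After 'push 20': [-18, 20]
  After 'gt': [0]
  After 'neg': [0]
  After 'dup': [0, 0]
  After 'push 18': [0, 0, 18]
  After 'pick 1': [0, 0, 18, 0]
Program A final stack: [0, 0, 18, 0]

Program B trace:
  After 'push 18': [18]
  After 'dup': [18, 18]
  After 'drop': [18]
  After 'neg': [-18]
  After 'push 20': [-18, 20]
  After 'gt': [0]
  After 'neg': [0]
  After 'dup': [0, 0]
  After 'push 18': [0, 0, 18]
  After 'pick 1': [0, 0, 18, 0]
Program B final stack: [0, 0, 18, 0]
Same: yes

Answer: yes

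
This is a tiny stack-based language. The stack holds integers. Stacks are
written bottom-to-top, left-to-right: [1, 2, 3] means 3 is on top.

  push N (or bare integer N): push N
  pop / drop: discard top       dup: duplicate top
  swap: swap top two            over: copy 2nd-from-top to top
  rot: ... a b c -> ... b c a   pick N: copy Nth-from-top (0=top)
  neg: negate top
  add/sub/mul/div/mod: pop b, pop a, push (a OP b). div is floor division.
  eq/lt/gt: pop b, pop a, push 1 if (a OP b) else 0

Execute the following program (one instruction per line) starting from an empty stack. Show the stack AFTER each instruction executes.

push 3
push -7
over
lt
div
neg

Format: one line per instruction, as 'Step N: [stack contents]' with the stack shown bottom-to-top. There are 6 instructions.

Step 1: [3]
Step 2: [3, -7]
Step 3: [3, -7, 3]
Step 4: [3, 1]
Step 5: [3]
Step 6: [-3]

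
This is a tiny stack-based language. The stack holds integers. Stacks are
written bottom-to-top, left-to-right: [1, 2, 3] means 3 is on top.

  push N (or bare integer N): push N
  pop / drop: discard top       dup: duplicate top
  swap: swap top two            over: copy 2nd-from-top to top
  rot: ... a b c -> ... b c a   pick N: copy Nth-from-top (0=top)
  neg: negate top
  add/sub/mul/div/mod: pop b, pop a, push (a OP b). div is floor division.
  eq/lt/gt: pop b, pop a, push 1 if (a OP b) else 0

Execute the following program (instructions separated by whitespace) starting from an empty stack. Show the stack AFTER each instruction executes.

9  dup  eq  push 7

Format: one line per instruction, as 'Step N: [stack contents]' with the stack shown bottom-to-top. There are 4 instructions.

Step 1: [9]
Step 2: [9, 9]
Step 3: [1]
Step 4: [1, 7]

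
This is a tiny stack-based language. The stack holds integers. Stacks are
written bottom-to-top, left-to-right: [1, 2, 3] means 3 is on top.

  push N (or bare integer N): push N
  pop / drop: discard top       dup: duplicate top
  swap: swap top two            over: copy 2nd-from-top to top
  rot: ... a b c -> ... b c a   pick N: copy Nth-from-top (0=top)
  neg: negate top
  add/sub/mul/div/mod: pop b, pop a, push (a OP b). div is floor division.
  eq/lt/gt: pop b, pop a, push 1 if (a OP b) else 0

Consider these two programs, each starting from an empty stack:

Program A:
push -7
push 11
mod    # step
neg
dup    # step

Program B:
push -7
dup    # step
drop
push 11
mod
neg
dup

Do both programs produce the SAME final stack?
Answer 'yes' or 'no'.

Answer: yes

Derivation:
Program A trace:
  After 'push -7': [-7]
  After 'push 11': [-7, 11]
  After 'mod': [4]
  After 'neg': [-4]
  After 'dup': [-4, -4]
Program A final stack: [-4, -4]

Program B trace:
  After 'push -7': [-7]
  After 'dup': [-7, -7]
  After 'drop': [-7]
  After 'push 11': [-7, 11]
  After 'mod': [4]
  After 'neg': [-4]
  After 'dup': [-4, -4]
Program B final stack: [-4, -4]
Same: yes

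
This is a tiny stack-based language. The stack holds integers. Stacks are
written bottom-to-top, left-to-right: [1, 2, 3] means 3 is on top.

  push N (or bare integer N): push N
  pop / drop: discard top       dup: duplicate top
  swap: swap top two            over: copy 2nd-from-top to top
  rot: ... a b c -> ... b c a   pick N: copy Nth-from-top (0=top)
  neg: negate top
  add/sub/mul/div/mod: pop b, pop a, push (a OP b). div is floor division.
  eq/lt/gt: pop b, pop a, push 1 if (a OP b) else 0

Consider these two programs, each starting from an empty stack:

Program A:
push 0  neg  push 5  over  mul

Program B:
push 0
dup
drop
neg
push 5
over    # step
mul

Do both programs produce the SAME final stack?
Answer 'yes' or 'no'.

Program A trace:
  After 'push 0': [0]
  After 'neg': [0]
  After 'push 5': [0, 5]
  After 'over': [0, 5, 0]
  After 'mul': [0, 0]
Program A final stack: [0, 0]

Program B trace:
  After 'push 0': [0]
  After 'dup': [0, 0]
  After 'drop': [0]
  After 'neg': [0]
  After 'push 5': [0, 5]
  After 'over': [0, 5, 0]
  After 'mul': [0, 0]
Program B final stack: [0, 0]
Same: yes

Answer: yes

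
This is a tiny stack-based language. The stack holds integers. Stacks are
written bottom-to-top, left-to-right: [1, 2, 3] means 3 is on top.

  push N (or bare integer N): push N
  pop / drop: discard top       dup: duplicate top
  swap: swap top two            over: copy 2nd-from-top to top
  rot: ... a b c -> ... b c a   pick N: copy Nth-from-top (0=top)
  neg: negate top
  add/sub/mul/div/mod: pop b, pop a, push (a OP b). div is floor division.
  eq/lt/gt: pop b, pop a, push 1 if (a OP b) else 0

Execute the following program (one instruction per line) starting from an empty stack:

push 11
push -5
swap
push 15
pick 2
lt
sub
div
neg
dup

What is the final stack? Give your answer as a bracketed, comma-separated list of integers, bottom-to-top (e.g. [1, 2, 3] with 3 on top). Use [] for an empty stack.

After 'push 11': [11]
After 'push -5': [11, -5]
After 'swap': [-5, 11]
After 'push 15': [-5, 11, 15]
After 'pick 2': [-5, 11, 15, -5]
After 'lt': [-5, 11, 0]
After 'sub': [-5, 11]
After 'div': [-1]
After 'neg': [1]
After 'dup': [1, 1]

Answer: [1, 1]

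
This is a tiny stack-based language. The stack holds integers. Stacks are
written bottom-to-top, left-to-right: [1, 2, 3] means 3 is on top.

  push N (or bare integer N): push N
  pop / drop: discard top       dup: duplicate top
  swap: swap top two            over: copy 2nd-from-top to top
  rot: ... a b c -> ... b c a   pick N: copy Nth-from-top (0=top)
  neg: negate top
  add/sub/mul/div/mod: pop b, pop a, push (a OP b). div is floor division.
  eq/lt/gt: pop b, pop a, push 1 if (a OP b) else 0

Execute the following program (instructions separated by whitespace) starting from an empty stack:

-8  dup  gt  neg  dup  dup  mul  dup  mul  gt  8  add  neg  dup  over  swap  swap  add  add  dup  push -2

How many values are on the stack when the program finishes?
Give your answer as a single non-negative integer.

Answer: 3

Derivation:
After 'push -8': stack = [-8] (depth 1)
After 'dup': stack = [-8, -8] (depth 2)
After 'gt': stack = [0] (depth 1)
After 'neg': stack = [0] (depth 1)
After 'dup': stack = [0, 0] (depth 2)
After 'dup': stack = [0, 0, 0] (depth 3)
After 'mul': stack = [0, 0] (depth 2)
After 'dup': stack = [0, 0, 0] (depth 3)
After 'mul': stack = [0, 0] (depth 2)
After 'gt': stack = [0] (depth 1)
  ...
After 'add': stack = [8] (depth 1)
After 'neg': stack = [-8] (depth 1)
After 'dup': stack = [-8, -8] (depth 2)
After 'over': stack = [-8, -8, -8] (depth 3)
After 'swap': stack = [-8, -8, -8] (depth 3)
After 'swap': stack = [-8, -8, -8] (depth 3)
After 'add': stack = [-8, -16] (depth 2)
After 'add': stack = [-24] (depth 1)
After 'dup': stack = [-24, -24] (depth 2)
After 'push -2': stack = [-24, -24, -2] (depth 3)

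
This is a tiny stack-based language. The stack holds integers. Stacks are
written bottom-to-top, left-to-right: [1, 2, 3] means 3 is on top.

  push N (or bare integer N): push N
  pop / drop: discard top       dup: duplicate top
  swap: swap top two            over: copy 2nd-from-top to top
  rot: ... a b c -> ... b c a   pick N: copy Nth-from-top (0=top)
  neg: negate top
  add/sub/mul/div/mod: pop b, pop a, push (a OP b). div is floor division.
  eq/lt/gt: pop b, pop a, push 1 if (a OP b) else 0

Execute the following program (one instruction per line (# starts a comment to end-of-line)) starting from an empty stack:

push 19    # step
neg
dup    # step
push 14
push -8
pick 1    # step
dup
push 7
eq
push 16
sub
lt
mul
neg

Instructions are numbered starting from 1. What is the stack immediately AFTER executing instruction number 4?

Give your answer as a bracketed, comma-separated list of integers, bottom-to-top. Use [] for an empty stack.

Answer: [-19, -19, 14]

Derivation:
Step 1 ('push 19'): [19]
Step 2 ('neg'): [-19]
Step 3 ('dup'): [-19, -19]
Step 4 ('push 14'): [-19, -19, 14]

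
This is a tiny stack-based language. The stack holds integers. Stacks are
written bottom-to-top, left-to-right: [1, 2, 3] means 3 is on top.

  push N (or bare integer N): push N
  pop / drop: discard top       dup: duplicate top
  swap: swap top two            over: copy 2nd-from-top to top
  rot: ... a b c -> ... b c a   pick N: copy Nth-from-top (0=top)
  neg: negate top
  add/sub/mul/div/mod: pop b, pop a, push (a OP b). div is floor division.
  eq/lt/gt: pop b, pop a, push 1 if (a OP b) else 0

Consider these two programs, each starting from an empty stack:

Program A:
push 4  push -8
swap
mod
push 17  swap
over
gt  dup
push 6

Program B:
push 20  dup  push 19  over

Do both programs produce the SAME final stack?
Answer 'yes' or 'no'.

Answer: no

Derivation:
Program A trace:
  After 'push 4': [4]
  After 'push -8': [4, -8]
  After 'swap': [-8, 4]
  After 'mod': [0]
  After 'push 17': [0, 17]
  After 'swap': [17, 0]
  After 'over': [17, 0, 17]
  After 'gt': [17, 0]
  After 'dup': [17, 0, 0]
  After 'push 6': [17, 0, 0, 6]
Program A final stack: [17, 0, 0, 6]

Program B trace:
  After 'push 20': [20]
  After 'dup': [20, 20]
  After 'push 19': [20, 20, 19]
  After 'over': [20, 20, 19, 20]
Program B final stack: [20, 20, 19, 20]
Same: no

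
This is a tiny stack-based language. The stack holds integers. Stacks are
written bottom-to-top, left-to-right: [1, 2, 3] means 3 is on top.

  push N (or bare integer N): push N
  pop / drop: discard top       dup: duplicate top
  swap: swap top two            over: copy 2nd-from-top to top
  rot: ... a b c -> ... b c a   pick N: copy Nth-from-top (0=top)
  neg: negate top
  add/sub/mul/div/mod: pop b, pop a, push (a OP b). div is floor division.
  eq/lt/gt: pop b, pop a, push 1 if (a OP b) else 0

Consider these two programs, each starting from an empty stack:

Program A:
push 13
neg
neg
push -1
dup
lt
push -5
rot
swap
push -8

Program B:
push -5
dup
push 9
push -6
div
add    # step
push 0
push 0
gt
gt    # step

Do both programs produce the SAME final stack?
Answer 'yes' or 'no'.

Program A trace:
  After 'push 13': [13]
  After 'neg': [-13]
  After 'neg': [13]
  After 'push -1': [13, -1]
  After 'dup': [13, -1, -1]
  After 'lt': [13, 0]
  After 'push -5': [13, 0, -5]
  After 'rot': [0, -5, 13]
  After 'swap': [0, 13, -5]
  After 'push -8': [0, 13, -5, -8]
Program A final stack: [0, 13, -5, -8]

Program B trace:
  After 'push -5': [-5]
  After 'dup': [-5, -5]
  After 'push 9': [-5, -5, 9]
  After 'push -6': [-5, -5, 9, -6]
  After 'div': [-5, -5, -2]
  After 'add': [-5, -7]
  After 'push 0': [-5, -7, 0]
  After 'push 0': [-5, -7, 0, 0]
  After 'gt': [-5, -7, 0]
  After 'gt': [-5, 0]
Program B final stack: [-5, 0]
Same: no

Answer: no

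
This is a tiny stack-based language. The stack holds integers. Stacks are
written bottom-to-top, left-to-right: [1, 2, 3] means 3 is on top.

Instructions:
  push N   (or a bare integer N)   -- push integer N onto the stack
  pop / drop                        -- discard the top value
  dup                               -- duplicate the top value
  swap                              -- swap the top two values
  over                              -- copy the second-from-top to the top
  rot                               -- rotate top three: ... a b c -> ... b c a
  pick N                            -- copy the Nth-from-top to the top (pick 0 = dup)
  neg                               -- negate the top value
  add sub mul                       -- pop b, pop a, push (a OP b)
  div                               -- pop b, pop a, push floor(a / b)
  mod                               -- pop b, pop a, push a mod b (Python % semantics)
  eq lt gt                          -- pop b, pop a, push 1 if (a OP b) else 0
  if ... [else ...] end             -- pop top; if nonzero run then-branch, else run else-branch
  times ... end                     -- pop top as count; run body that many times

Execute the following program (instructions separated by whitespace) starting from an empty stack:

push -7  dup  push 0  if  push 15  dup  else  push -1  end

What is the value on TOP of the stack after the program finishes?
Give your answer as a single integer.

After 'push -7': [-7]
After 'dup': [-7, -7]
After 'push 0': [-7, -7, 0]
After 'if': [-7, -7]
After 'push -1': [-7, -7, -1]

Answer: -1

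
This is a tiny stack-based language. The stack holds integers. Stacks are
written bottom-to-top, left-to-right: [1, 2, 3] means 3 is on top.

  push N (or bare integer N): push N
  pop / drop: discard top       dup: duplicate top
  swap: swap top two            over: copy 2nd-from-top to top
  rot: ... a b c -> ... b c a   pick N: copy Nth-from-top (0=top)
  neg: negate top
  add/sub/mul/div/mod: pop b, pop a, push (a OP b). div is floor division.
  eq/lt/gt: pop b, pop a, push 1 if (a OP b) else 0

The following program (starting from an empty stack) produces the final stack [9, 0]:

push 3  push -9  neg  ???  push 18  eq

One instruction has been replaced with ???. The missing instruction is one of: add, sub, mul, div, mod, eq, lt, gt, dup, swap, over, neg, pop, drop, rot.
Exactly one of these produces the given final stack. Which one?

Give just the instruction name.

Stack before ???: [3, 9]
Stack after ???:  [9, 3]
The instruction that transforms [3, 9] -> [9, 3] is: swap

Answer: swap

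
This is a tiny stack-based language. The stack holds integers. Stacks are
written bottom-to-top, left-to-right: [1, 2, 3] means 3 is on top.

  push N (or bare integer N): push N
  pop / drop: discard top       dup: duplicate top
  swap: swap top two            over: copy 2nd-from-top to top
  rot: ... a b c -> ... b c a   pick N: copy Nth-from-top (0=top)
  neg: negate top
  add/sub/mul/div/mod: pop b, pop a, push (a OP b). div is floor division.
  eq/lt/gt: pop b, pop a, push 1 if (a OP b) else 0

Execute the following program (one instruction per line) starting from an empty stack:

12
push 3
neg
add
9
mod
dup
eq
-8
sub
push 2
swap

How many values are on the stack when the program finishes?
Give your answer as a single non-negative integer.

Answer: 2

Derivation:
After 'push 12': stack = [12] (depth 1)
After 'push 3': stack = [12, 3] (depth 2)
After 'neg': stack = [12, -3] (depth 2)
After 'add': stack = [9] (depth 1)
After 'push 9': stack = [9, 9] (depth 2)
After 'mod': stack = [0] (depth 1)
After 'dup': stack = [0, 0] (depth 2)
After 'eq': stack = [1] (depth 1)
After 'push -8': stack = [1, -8] (depth 2)
After 'sub': stack = [9] (depth 1)
After 'push 2': stack = [9, 2] (depth 2)
After 'swap': stack = [2, 9] (depth 2)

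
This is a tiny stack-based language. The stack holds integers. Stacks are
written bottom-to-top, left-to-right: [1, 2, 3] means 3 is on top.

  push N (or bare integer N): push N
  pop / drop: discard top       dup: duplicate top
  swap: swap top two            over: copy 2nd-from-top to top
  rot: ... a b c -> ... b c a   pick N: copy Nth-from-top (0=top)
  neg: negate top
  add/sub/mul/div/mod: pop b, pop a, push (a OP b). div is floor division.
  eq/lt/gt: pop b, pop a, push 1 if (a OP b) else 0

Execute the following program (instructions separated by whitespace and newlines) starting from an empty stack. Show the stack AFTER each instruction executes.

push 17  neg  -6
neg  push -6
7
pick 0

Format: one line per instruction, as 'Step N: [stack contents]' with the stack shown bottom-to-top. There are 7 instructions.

Step 1: [17]
Step 2: [-17]
Step 3: [-17, -6]
Step 4: [-17, 6]
Step 5: [-17, 6, -6]
Step 6: [-17, 6, -6, 7]
Step 7: [-17, 6, -6, 7, 7]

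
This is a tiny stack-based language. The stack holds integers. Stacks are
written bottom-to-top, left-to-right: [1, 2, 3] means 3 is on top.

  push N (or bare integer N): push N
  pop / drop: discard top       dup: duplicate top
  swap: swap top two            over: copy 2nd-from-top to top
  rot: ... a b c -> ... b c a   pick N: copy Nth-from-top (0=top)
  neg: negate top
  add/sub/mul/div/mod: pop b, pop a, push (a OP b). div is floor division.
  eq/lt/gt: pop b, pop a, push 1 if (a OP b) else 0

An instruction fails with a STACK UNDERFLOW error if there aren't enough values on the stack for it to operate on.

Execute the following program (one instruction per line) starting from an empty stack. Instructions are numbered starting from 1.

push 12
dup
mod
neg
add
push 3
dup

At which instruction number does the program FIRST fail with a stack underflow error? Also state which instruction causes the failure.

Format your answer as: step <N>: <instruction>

Answer: step 5: add

Derivation:
Step 1 ('push 12'): stack = [12], depth = 1
Step 2 ('dup'): stack = [12, 12], depth = 2
Step 3 ('mod'): stack = [0], depth = 1
Step 4 ('neg'): stack = [0], depth = 1
Step 5 ('add'): needs 2 value(s) but depth is 1 — STACK UNDERFLOW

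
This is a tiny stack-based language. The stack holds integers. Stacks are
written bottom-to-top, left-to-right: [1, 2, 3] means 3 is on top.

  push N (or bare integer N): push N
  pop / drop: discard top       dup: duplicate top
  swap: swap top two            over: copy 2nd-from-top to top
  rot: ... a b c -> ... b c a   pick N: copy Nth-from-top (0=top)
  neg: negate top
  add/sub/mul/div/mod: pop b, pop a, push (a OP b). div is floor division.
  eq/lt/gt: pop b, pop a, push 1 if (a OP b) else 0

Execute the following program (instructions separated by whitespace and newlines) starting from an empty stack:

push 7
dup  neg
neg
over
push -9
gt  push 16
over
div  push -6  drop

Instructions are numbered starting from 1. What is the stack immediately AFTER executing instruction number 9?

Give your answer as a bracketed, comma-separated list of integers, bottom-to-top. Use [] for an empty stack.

Step 1 ('push 7'): [7]
Step 2 ('dup'): [7, 7]
Step 3 ('neg'): [7, -7]
Step 4 ('neg'): [7, 7]
Step 5 ('over'): [7, 7, 7]
Step 6 ('push -9'): [7, 7, 7, -9]
Step 7 ('gt'): [7, 7, 1]
Step 8 ('push 16'): [7, 7, 1, 16]
Step 9 ('over'): [7, 7, 1, 16, 1]

Answer: [7, 7, 1, 16, 1]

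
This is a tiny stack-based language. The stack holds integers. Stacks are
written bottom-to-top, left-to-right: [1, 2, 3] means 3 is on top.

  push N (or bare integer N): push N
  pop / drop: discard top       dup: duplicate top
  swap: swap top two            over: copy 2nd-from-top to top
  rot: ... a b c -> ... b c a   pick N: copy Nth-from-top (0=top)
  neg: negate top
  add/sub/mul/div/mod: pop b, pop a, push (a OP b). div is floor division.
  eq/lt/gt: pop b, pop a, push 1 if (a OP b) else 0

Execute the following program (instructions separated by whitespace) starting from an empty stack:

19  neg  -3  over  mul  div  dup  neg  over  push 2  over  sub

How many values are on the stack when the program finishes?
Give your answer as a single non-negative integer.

Answer: 4

Derivation:
After 'push 19': stack = [19] (depth 1)
After 'neg': stack = [-19] (depth 1)
After 'push -3': stack = [-19, -3] (depth 2)
After 'over': stack = [-19, -3, -19] (depth 3)
After 'mul': stack = [-19, 57] (depth 2)
After 'div': stack = [-1] (depth 1)
After 'dup': stack = [-1, -1] (depth 2)
After 'neg': stack = [-1, 1] (depth 2)
After 'over': stack = [-1, 1, -1] (depth 3)
After 'push 2': stack = [-1, 1, -1, 2] (depth 4)
After 'over': stack = [-1, 1, -1, 2, -1] (depth 5)
After 'sub': stack = [-1, 1, -1, 3] (depth 4)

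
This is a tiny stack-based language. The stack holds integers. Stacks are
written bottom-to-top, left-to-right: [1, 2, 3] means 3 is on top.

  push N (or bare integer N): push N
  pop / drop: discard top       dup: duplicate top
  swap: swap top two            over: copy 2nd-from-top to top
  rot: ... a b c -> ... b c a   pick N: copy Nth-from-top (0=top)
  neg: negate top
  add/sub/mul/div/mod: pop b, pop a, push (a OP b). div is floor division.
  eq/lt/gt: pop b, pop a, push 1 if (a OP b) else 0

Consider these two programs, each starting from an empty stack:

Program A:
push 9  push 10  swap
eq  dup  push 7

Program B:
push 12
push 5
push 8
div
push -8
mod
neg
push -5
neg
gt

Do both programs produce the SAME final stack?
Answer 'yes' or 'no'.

Program A trace:
  After 'push 9': [9]
  After 'push 10': [9, 10]
  After 'swap': [10, 9]
  After 'eq': [0]
  After 'dup': [0, 0]
  After 'push 7': [0, 0, 7]
Program A final stack: [0, 0, 7]

Program B trace:
  After 'push 12': [12]
  After 'push 5': [12, 5]
  After 'push 8': [12, 5, 8]
  After 'div': [12, 0]
  After 'push -8': [12, 0, -8]
  After 'mod': [12, 0]
  After 'neg': [12, 0]
  After 'push -5': [12, 0, -5]
  After 'neg': [12, 0, 5]
  After 'gt': [12, 0]
Program B final stack: [12, 0]
Same: no

Answer: no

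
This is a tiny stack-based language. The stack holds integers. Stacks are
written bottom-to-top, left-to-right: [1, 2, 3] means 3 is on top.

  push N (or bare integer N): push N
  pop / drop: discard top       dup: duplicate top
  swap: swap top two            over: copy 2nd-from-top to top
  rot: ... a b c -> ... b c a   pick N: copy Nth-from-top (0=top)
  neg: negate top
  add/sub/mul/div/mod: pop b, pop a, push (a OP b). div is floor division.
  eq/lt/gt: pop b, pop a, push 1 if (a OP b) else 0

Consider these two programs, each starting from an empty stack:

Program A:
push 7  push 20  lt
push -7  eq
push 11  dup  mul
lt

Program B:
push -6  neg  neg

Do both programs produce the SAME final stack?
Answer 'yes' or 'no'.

Program A trace:
  After 'push 7': [7]
  After 'push 20': [7, 20]
  After 'lt': [1]
  After 'push -7': [1, -7]
  After 'eq': [0]
  After 'push 11': [0, 11]
  After 'dup': [0, 11, 11]
  After 'mul': [0, 121]
  After 'lt': [1]
Program A final stack: [1]

Program B trace:
  After 'push -6': [-6]
  After 'neg': [6]
  After 'neg': [-6]
Program B final stack: [-6]
Same: no

Answer: no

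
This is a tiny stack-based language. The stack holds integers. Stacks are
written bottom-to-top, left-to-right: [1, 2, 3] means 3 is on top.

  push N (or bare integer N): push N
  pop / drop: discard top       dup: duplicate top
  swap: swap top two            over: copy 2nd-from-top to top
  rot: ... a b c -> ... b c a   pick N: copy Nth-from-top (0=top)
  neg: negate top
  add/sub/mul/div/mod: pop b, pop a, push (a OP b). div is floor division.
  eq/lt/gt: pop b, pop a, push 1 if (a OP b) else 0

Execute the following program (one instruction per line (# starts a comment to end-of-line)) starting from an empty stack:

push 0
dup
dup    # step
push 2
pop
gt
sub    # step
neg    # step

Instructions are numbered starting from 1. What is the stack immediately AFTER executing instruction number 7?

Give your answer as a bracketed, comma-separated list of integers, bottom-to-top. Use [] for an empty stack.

Answer: [0]

Derivation:
Step 1 ('push 0'): [0]
Step 2 ('dup'): [0, 0]
Step 3 ('dup'): [0, 0, 0]
Step 4 ('push 2'): [0, 0, 0, 2]
Step 5 ('pop'): [0, 0, 0]
Step 6 ('gt'): [0, 0]
Step 7 ('sub'): [0]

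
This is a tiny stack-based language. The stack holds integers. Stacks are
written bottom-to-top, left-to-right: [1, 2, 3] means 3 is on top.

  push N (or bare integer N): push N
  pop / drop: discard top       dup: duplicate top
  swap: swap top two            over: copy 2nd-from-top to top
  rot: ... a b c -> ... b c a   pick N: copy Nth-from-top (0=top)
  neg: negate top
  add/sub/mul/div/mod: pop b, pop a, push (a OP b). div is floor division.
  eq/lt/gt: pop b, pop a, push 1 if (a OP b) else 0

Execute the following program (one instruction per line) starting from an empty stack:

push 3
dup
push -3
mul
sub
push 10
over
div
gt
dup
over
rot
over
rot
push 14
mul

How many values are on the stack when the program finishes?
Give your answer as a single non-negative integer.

After 'push 3': stack = [3] (depth 1)
After 'dup': stack = [3, 3] (depth 2)
After 'push -3': stack = [3, 3, -3] (depth 3)
After 'mul': stack = [3, -9] (depth 2)
After 'sub': stack = [12] (depth 1)
After 'push 10': stack = [12, 10] (depth 2)
After 'over': stack = [12, 10, 12] (depth 3)
After 'div': stack = [12, 0] (depth 2)
After 'gt': stack = [1] (depth 1)
After 'dup': stack = [1, 1] (depth 2)
After 'over': stack = [1, 1, 1] (depth 3)
After 'rot': stack = [1, 1, 1] (depth 3)
After 'over': stack = [1, 1, 1, 1] (depth 4)
After 'rot': stack = [1, 1, 1, 1] (depth 4)
After 'push 14': stack = [1, 1, 1, 1, 14] (depth 5)
After 'mul': stack = [1, 1, 1, 14] (depth 4)

Answer: 4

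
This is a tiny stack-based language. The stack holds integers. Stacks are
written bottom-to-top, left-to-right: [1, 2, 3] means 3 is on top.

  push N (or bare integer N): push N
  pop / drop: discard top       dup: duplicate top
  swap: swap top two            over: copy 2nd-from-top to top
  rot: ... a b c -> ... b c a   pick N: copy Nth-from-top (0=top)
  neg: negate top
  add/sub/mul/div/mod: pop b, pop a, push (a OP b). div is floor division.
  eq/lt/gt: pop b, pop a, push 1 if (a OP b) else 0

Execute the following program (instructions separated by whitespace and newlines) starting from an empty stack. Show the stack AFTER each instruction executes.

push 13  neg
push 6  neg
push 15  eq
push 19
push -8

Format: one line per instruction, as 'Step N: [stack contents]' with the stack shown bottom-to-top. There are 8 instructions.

Step 1: [13]
Step 2: [-13]
Step 3: [-13, 6]
Step 4: [-13, -6]
Step 5: [-13, -6, 15]
Step 6: [-13, 0]
Step 7: [-13, 0, 19]
Step 8: [-13, 0, 19, -8]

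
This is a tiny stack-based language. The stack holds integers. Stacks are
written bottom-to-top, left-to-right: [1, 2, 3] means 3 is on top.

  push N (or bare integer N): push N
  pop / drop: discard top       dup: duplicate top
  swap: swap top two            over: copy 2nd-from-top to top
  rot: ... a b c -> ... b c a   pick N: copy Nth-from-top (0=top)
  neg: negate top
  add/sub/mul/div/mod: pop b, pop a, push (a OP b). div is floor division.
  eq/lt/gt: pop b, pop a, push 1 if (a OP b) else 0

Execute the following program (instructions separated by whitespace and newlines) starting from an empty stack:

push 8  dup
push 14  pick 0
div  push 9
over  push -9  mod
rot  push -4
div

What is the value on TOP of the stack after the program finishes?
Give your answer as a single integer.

After 'push 8': [8]
After 'dup': [8, 8]
After 'push 14': [8, 8, 14]
After 'pick 0': [8, 8, 14, 14]
After 'div': [8, 8, 1]
After 'push 9': [8, 8, 1, 9]
After 'over': [8, 8, 1, 9, 1]
After 'push -9': [8, 8, 1, 9, 1, -9]
After 'mod': [8, 8, 1, 9, -8]
After 'rot': [8, 8, 9, -8, 1]
After 'push -4': [8, 8, 9, -8, 1, -4]
After 'div': [8, 8, 9, -8, -1]

Answer: -1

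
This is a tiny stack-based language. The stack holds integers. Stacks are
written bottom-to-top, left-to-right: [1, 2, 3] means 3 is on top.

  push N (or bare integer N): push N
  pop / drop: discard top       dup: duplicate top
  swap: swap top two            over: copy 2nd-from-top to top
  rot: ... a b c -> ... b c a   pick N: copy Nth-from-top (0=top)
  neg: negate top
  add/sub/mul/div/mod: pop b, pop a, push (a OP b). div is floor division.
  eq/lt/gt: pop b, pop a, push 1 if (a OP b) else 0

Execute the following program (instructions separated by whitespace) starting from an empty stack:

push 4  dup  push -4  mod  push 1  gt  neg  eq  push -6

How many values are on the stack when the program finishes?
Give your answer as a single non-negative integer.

Answer: 2

Derivation:
After 'push 4': stack = [4] (depth 1)
After 'dup': stack = [4, 4] (depth 2)
After 'push -4': stack = [4, 4, -4] (depth 3)
After 'mod': stack = [4, 0] (depth 2)
After 'push 1': stack = [4, 0, 1] (depth 3)
After 'gt': stack = [4, 0] (depth 2)
After 'neg': stack = [4, 0] (depth 2)
After 'eq': stack = [0] (depth 1)
After 'push -6': stack = [0, -6] (depth 2)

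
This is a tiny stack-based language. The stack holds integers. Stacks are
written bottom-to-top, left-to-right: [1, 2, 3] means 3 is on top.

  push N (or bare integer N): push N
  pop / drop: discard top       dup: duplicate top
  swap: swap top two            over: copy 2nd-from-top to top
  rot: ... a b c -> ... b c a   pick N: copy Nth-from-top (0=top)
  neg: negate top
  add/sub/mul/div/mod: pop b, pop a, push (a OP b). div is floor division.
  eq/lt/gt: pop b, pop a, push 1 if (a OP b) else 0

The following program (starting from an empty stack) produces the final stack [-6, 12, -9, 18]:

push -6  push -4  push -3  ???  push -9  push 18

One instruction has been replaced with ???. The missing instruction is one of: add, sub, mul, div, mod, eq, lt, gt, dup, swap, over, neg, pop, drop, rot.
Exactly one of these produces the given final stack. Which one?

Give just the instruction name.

Answer: mul

Derivation:
Stack before ???: [-6, -4, -3]
Stack after ???:  [-6, 12]
The instruction that transforms [-6, -4, -3] -> [-6, 12] is: mul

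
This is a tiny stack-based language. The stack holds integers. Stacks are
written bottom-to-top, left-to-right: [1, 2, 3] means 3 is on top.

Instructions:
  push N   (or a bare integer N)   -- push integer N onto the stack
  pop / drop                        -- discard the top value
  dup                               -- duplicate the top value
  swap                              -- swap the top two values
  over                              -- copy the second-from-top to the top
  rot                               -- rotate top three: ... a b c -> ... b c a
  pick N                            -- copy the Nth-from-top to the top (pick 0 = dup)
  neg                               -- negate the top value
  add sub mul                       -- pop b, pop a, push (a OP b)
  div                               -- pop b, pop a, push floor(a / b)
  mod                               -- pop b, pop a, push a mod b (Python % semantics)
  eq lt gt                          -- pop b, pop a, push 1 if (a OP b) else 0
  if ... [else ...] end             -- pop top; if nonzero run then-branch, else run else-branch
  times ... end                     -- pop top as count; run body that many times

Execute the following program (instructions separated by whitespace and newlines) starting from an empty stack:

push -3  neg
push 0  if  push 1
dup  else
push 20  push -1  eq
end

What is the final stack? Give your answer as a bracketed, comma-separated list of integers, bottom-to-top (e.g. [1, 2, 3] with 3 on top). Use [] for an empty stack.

After 'push -3': [-3]
After 'neg': [3]
After 'push 0': [3, 0]
After 'if': [3]
After 'push 20': [3, 20]
After 'push -1': [3, 20, -1]
After 'eq': [3, 0]

Answer: [3, 0]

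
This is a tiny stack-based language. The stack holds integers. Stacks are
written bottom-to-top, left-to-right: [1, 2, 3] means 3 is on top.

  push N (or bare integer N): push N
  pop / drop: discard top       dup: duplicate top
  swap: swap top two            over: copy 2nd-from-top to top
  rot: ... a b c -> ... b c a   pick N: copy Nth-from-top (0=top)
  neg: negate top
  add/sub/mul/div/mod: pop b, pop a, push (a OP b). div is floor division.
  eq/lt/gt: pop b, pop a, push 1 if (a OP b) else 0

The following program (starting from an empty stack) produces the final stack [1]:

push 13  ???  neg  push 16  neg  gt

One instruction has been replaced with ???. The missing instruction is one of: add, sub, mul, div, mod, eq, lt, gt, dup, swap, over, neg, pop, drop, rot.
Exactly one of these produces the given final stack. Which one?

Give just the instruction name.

Stack before ???: [13]
Stack after ???:  [-13]
The instruction that transforms [13] -> [-13] is: neg

Answer: neg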